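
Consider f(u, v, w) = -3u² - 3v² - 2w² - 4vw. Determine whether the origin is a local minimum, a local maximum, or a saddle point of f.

The Hessian at the origin is H = [[-6, 0, 0], [0, -6, -4], [0, -4, -4]].
An LDLᵀ factorisation of H has diagonal entries -6, -6, -4/3.
Counting signs: 3 negative.
H is negative definite, so the origin is a strict local maximum.

local maximum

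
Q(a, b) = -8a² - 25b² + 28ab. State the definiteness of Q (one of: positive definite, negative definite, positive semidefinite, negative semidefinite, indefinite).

negative definite

The associated matrix is A = [[-8, 14], [14, -25]].
An LDLᵀ factorisation of A has diagonal entries -8, -1/2.
That gives 2 negative pivots.
Hence Q is negative definite.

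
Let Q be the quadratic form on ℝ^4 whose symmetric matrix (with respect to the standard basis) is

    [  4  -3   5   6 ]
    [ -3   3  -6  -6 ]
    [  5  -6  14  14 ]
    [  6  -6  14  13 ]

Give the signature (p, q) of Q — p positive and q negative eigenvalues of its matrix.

(3, 1)

Row-reducing A symmetrically gives the diagonal entries 4, 3/4, 1, -3.
Counting signs: 3 positive, 1 negative.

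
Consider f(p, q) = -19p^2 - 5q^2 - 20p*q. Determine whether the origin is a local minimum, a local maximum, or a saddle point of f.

saddle point

The Hessian at the origin is H = [[-38, -20], [-20, -10]].
det H = -38·-10 − (-20)² = -20 < 0, so H is indefinite.
Therefore the origin is a saddle point.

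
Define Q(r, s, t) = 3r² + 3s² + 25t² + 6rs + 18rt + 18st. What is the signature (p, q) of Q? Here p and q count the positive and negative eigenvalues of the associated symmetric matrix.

Write A = [[3, 3, 9], [3, 3, 9], [9, 9, 25]].
Row-reducing A symmetrically gives the diagonal entries 3, 0, -2.
Counting signs: 1 positive, 1 negative, 1 zero.

(1, 1)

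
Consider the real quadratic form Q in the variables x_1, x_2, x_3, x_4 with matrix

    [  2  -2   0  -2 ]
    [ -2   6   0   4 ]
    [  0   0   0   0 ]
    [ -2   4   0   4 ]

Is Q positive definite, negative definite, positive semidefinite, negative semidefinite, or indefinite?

Symmetric row and column elimination reduces A to a congruent diagonal form with pivots 2, 4, 0, 1.
That gives 3 positive, 1 zero pivots.
Hence Q is positive semidefinite.

positive semidefinite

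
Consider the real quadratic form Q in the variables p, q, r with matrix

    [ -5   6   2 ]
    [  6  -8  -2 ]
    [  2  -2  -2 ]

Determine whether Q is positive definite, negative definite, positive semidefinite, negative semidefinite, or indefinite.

negative definite

Congruent diagonalization of A (simultaneous row and column reduction) yields pivots -5, -4/5, -1.
So there are 3 negative pivots.
Hence Q is negative definite.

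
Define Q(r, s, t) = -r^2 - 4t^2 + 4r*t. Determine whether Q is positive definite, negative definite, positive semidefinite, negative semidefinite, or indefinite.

The symmetric matrix is A = [[-1, 0, 2], [0, 0, 0], [2, 0, -4]].
Congruent diagonalization of A (simultaneous row and column reduction) yields pivots -1, 0, 0.
So there are 1 negative, 2 zero pivots.
Hence Q is negative semidefinite.

negative semidefinite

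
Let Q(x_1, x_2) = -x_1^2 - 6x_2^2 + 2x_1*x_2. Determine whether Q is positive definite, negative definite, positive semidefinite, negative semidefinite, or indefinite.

The symmetric matrix of Q is A = [[-1, 1], [1, -6]].
Leading principal minors: Δ_1 = -1, Δ_2 = 5.
The signs alternate starting with Δ_1 < 0, so by Sylvester's criterion Q is negative definite.

negative definite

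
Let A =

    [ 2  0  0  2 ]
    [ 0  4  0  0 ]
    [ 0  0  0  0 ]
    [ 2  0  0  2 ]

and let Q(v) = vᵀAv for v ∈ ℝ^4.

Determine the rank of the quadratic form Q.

2

Symmetric row and column elimination reduces A to a congruent diagonal form with pivots 2, 4, 0, 0.
So there are 2 positive, 2 zero pivots.
The rank is the number of nonzero pivots: 2.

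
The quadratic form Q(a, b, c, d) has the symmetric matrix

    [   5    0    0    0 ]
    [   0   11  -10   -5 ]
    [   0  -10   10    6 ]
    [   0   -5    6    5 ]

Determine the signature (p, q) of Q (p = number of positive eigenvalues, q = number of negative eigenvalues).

An LDLᵀ factorisation of A has diagonal entries 5, 11, 10/11, 2/5.
So there are 4 positive pivots.

(4, 0)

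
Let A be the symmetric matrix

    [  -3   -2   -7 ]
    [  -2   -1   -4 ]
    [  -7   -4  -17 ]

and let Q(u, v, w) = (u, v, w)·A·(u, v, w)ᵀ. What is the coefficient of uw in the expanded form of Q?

-14

The coefficient of uw is A[1,3] + A[3,1] = 2·(-7) = -14.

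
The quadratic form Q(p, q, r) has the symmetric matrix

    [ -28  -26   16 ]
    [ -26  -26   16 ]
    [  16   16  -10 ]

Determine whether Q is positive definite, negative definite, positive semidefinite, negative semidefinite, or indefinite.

Row-reducing A symmetrically gives the diagonal entries -28, -13/7, -2/13.
So there are 3 negative pivots.
Hence Q is negative definite.

negative definite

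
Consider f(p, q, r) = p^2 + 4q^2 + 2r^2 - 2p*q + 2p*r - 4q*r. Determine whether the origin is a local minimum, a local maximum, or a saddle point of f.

local minimum

The Hessian at the origin is H = [[2, -2, 2], [-2, 8, -4], [2, -4, 4]].
Symmetric row and column elimination reduces H to a congruent diagonal form with pivots 2, 6, 4/3.
That gives 3 positive pivots.
H is positive definite, so the origin is a strict local minimum.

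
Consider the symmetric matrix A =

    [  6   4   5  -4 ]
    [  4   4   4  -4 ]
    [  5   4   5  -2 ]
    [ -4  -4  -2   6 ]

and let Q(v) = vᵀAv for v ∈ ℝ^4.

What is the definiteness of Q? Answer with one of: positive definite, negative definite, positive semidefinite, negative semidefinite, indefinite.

indefinite

Symmetric row and column elimination reduces A to a congruent diagonal form with pivots 6, 4/3, 1/2, -6.
That gives 3 positive, 1 negative pivots.
Hence Q is indefinite.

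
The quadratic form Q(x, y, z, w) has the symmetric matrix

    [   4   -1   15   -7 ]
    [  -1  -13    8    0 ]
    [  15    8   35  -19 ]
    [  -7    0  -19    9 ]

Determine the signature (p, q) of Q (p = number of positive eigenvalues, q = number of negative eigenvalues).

Symmetric row and column elimination reduces A to a congruent diagonal form with pivots 4, -53/4, -574/53, -6/287.
Counting signs: 1 positive, 3 negative.

(1, 3)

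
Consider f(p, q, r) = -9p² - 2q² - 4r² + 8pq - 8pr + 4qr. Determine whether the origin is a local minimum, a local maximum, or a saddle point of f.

local maximum

The Hessian at the origin is H = [[-18, 8, -8], [8, -4, 4], [-8, 4, -8]].
An LDLᵀ factorisation of H has diagonal entries -18, -4/9, -4.
So there are 3 negative pivots.
H is negative definite, so the origin is a strict local maximum.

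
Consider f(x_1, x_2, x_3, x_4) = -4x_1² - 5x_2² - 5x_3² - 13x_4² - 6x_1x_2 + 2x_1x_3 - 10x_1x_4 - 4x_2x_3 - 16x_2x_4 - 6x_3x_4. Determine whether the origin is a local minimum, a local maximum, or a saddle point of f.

local maximum

The Hessian at the origin is H = [[-8, -6, 2, -10], [-6, -10, -4, -16], [2, -4, -10, -6], [-10, -16, -6, -26]].
An LDLᵀ factorisation of H has diagonal entries -8, -11/2, -4, -4/11.
So there are 4 negative pivots.
H is negative definite, so the origin is a strict local maximum.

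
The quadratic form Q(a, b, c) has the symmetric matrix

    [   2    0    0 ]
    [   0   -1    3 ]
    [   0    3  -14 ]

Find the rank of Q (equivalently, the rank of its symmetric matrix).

Symmetric row and column elimination reduces A to a congruent diagonal form with pivots 2, -1, -5.
So there are 1 positive, 2 negative pivots.
The rank is the number of nonzero pivots: 3.

3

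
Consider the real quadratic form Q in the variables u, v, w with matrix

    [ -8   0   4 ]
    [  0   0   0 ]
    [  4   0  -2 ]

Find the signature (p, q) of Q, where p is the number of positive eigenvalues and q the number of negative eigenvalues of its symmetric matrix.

Applying the same elementary operations to the rows and columns of A produces a congruent diagonal matrix with entries -8, 0, 0.
Counting signs: 1 negative, 2 zero.

(0, 1)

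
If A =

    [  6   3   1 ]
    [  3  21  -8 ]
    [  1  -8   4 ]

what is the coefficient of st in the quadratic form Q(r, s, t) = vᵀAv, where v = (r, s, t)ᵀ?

-16

The coefficient of st is A[2,3] + A[3,2] = 2·(-8) = -16.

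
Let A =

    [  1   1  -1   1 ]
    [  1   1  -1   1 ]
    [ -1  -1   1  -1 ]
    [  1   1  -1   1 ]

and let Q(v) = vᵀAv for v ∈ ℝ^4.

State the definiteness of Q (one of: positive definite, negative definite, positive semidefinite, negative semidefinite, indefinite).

positive semidefinite

Symmetric row and column elimination reduces A to a congruent diagonal form with pivots 1, 0, 0, 0.
That gives 1 positive, 3 zero pivots.
Hence Q is positive semidefinite.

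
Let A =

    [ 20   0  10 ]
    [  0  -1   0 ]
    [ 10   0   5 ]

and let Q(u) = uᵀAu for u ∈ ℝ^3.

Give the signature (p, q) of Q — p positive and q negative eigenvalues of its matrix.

(1, 1)

Congruent diagonalization of A (simultaneous row and column reduction) yields pivots 20, -1, 0.
So there are 1 positive, 1 negative, 1 zero pivots.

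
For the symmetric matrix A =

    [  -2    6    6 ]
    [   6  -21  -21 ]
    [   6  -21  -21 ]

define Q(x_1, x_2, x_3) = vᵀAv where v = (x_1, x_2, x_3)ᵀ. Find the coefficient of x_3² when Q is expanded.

The coefficient of x_3² is the diagonal entry A[3,3] = -21.

-21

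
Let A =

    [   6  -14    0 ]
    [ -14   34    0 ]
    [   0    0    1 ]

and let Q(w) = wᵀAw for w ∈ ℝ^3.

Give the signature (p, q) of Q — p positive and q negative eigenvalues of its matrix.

Applying the same elementary operations to the rows and columns of A produces a congruent diagonal matrix with entries 6, 4/3, 1.
So there are 3 positive pivots.

(3, 0)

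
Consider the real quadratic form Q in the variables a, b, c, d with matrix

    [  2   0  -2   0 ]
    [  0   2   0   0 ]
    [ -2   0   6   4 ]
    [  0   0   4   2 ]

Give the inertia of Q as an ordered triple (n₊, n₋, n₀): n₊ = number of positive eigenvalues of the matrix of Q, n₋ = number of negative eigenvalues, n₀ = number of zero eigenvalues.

Row-reducing A symmetrically gives the diagonal entries 2, 2, 4, -2.
Counting signs: 3 positive, 1 negative.

(3, 1, 0)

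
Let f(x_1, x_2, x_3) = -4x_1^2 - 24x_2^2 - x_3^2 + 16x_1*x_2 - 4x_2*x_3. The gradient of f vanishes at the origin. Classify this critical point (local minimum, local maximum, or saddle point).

The Hessian at the origin is H = [[-8, 16, 0], [16, -48, -4], [0, -4, -2]].
Applying the same elementary operations to the rows and columns of H produces a congruent diagonal matrix with entries -8, -16, -1.
That gives 3 negative pivots.
H is negative definite, so the origin is a strict local maximum.

local maximum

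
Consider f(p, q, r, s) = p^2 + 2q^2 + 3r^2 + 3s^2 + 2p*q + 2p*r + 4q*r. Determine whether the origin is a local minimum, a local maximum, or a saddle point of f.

The Hessian at the origin is H = [[2, 2, 2, 0], [2, 4, 4, 0], [2, 4, 6, 0], [0, 0, 0, 6]].
Symmetric row and column elimination reduces H to a congruent diagonal form with pivots 2, 2, 2, 6.
Counting signs: 4 positive.
H is positive definite, so the origin is a strict local minimum.

local minimum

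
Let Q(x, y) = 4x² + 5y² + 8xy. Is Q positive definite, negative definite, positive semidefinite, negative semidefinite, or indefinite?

The symmetric matrix of Q is A = [[4, 4], [4, 5]].
Leading principal minors: Δ_1 = 4, Δ_2 = 4.
All leading principal minors are positive, so by Sylvester's criterion Q is positive definite.

positive definite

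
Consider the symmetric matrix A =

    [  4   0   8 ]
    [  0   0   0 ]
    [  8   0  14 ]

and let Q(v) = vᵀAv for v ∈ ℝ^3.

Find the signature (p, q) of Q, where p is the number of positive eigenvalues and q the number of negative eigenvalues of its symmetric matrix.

Symmetric row and column elimination reduces A to a congruent diagonal form with pivots 4, 0, -2.
That gives 1 positive, 1 negative, 1 zero pivots.

(1, 1)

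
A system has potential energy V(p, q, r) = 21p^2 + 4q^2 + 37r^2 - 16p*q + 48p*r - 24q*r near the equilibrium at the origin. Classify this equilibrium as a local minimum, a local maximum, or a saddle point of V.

local minimum

The Hessian at the origin is H = [[42, -16, 48], [-16, 8, -24], [48, -24, 74]].
An LDLᵀ factorisation of H has diagonal entries 42, 40/21, 2.
That gives 3 positive pivots.
H is positive definite, so the origin is a strict local minimum.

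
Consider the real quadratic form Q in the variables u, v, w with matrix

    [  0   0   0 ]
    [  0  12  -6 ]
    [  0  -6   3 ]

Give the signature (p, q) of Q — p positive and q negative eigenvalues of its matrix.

Congruent diagonalization of A (simultaneous row and column reduction) yields pivots 0, 12, 0.
That gives 1 positive, 2 zero pivots.

(1, 0)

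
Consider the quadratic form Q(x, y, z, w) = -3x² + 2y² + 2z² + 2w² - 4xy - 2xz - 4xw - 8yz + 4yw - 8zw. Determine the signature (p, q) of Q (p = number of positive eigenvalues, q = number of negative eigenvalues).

(1, 2)

The associated matrix is A = [[-3, -2, -1, -2], [-2, 2, -4, 2], [-1, -4, 2, -4], [-2, 2, -4, 2]].
Symmetric row and column elimination reduces A to a congruent diagonal form with pivots -3, 10/3, -1, 0.
Counting signs: 1 positive, 2 negative, 1 zero.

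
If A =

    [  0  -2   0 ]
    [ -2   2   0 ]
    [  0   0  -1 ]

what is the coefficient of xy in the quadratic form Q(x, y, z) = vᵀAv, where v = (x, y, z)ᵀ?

-4

The coefficient of xy is A[1,2] + A[2,1] = 2·(-2) = -4.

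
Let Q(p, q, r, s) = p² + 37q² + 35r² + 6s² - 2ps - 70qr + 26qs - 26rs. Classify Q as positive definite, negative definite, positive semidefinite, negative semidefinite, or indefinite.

positive definite

The symmetric matrix is A = [[1, 0, 0, -1], [0, 37, -35, 13], [0, -35, 35, -13], [-1, 13, -13, 6]].
Row-reducing A symmetrically gives the diagonal entries 1, 37, 70/37, 6/35.
Counting signs: 4 positive.
Hence Q is positive definite.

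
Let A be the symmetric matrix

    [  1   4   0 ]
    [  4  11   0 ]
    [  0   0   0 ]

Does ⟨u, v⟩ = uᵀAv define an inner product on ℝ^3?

no

Applying the same elementary operations to the rows and columns of A produces a congruent diagonal matrix with entries 1, -5, 0.
Counting signs: 1 positive, 1 negative, 1 zero.
Hence Q is indefinite.
⟨·,·⟩ is an inner product exactly when A is positive definite.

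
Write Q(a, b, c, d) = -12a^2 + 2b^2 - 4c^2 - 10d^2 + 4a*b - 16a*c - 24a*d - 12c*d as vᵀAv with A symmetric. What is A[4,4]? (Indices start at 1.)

The coefficient of d^2 in Q is -10, and that is exactly A[4,4].

-10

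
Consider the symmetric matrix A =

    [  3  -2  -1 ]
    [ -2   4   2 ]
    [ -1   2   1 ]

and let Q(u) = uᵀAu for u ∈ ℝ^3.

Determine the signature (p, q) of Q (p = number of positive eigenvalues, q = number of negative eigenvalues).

Row-reducing A symmetrically gives the diagonal entries 3, 8/3, 0.
That gives 2 positive, 1 zero pivots.

(2, 0)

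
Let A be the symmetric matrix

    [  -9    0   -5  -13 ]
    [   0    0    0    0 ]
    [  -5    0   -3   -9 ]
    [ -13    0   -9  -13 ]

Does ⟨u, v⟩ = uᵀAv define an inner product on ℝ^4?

Symmetric row and column elimination reduces A to a congruent diagonal form with pivots -9, 0, -2/9, 20.
So there are 1 positive, 2 negative, 1 zero pivots.
Hence Q is indefinite.
⟨·,·⟩ is an inner product exactly when A is positive definite.

no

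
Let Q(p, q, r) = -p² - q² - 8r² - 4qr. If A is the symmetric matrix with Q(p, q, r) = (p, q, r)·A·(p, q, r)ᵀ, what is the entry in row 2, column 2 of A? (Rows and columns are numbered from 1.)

-1

The coefficient of q² in Q is -1, and that is exactly A[2,2].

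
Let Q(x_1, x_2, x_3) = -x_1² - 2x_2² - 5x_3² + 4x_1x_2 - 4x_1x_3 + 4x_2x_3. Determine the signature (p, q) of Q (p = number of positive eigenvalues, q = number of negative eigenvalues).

(1, 2)

The associated matrix is A = [[-1, 2, -2], [2, -2, 2], [-2, 2, -5]].
An LDLᵀ factorisation of A has diagonal entries -1, 2, -3.
So there are 1 positive, 2 negative pivots.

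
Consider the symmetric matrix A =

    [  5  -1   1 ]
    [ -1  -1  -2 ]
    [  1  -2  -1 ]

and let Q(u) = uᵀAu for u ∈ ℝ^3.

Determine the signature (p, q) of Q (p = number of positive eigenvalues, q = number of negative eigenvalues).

(2, 1)

Row-reducing A symmetrically gives the diagonal entries 5, -6/5, 3/2.
That gives 2 positive, 1 negative pivots.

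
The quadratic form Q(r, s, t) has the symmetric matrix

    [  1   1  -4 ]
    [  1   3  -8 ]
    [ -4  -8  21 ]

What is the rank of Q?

Symmetric row and column elimination reduces A to a congruent diagonal form with pivots 1, 2, -3.
Counting signs: 2 positive, 1 negative.
The rank is the number of nonzero pivots: 3.

3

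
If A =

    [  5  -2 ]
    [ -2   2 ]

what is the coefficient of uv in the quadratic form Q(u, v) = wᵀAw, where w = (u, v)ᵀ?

The coefficient of uv is A[1,2] + A[2,1] = 2·(-2) = -4.

-4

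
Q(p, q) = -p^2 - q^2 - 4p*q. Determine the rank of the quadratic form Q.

The symmetric matrix is A = [[-1, -2], [-2, -1]].
Congruent diagonalization of A (simultaneous row and column reduction) yields pivots -1, 3.
That gives 1 positive, 1 negative pivots.
The rank is the number of nonzero pivots: 2.

2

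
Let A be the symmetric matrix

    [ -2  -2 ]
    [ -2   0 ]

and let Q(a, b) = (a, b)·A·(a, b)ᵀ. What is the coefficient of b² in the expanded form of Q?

The coefficient of b² is the diagonal entry A[2,2] = 0.

0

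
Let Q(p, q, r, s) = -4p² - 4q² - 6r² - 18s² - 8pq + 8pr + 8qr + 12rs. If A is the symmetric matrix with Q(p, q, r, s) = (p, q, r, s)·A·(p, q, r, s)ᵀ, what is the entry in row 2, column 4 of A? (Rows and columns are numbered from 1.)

0

The coefficient of q·s in Q is 0. For a symmetric A this equals A[2,4] + A[4,2] = 2·A[2,4].
So A[2,4] = 0/2 = 0.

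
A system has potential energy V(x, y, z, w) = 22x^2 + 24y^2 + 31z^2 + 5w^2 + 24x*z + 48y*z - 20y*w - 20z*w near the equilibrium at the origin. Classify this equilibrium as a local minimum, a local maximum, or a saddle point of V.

The Hessian at the origin is H = [[44, 0, 24, 0], [0, 48, 48, -20], [24, 48, 62, -20], [0, -20, -20, 10]].
Symmetric row and column elimination reduces H to a congruent diagonal form with pivots 44, 48, 10/11, 5/3.
So there are 4 positive pivots.
H is positive definite, so the origin is a strict local minimum.

local minimum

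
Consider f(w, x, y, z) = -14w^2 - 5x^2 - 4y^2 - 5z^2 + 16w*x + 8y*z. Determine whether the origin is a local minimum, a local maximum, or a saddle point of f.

The Hessian at the origin is H = [[-28, 16, 0, 0], [16, -10, 0, 0], [0, 0, -8, 8], [0, 0, 8, -10]].
An LDLᵀ factorisation of H has diagonal entries -28, -6/7, -8, -2.
So there are 4 negative pivots.
H is negative definite, so the origin is a strict local maximum.

local maximum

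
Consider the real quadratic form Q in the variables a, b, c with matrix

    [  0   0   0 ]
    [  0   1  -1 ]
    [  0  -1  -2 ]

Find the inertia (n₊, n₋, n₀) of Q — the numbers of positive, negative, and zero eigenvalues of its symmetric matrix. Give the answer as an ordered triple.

Congruent diagonalization of A (simultaneous row and column reduction) yields pivots 0, 1, -3.
So there are 1 positive, 1 negative, 1 zero pivots.

(1, 1, 1)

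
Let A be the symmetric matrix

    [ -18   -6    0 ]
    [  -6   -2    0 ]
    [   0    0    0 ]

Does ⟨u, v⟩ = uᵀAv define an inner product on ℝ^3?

no

Symmetric row and column elimination reduces A to a congruent diagonal form with pivots -18, 0, 0.
So there are 1 negative, 2 zero pivots.
Hence Q is negative semidefinite.
⟨·,·⟩ is an inner product exactly when A is positive definite.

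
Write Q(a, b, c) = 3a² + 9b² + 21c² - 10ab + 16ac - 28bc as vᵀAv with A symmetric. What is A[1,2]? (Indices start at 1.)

The coefficient of a·b in Q is -10. For a symmetric A this equals A[1,2] + A[2,1] = 2·A[1,2].
So A[1,2] = -10/2 = -5.

-5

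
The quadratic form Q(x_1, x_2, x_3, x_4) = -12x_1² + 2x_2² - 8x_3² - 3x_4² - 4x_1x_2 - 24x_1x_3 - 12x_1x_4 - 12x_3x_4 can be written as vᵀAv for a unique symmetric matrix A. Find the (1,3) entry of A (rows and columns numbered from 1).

-12

The coefficient of x_1·x_3 in Q is -24. For a symmetric A this equals A[1,3] + A[3,1] = 2·A[1,3].
So A[1,3] = -24/2 = -12.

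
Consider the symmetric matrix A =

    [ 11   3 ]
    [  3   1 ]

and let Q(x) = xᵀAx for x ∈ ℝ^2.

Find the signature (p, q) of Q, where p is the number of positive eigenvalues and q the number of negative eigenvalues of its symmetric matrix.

(2, 0)

Symmetric row and column elimination reduces A to a congruent diagonal form with pivots 11, 2/11.
So there are 2 positive pivots.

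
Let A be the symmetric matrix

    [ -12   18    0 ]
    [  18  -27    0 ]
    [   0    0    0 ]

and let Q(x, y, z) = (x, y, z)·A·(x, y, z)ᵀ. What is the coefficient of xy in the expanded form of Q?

The coefficient of xy is A[1,2] + A[2,1] = 2·18 = 36.

36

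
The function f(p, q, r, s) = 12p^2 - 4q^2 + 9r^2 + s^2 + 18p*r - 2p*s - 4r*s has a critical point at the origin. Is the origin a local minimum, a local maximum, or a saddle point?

saddle point

The Hessian at the origin is H = [[24, 0, 18, -2], [0, -8, 0, 0], [18, 0, 18, -4], [-2, 0, -4, 2]].
Row-reducing H symmetrically gives the diagonal entries 24, -8, 9/2, 4/9.
That gives 3 positive, 1 negative pivots.
H is indefinite, so the origin is a saddle point.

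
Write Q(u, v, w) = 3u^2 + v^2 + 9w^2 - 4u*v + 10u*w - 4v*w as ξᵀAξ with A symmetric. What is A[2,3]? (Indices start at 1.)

-2

The coefficient of v·w in Q is -4. For a symmetric A this equals A[2,3] + A[3,2] = 2·A[2,3].
So A[2,3] = -4/2 = -2.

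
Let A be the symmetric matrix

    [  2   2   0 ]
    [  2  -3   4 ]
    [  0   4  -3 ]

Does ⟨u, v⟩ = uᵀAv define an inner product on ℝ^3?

Symmetric row and column elimination reduces A to a congruent diagonal form with pivots 2, -5, 1/5.
That gives 2 positive, 1 negative pivots.
Hence Q is indefinite.
⟨·,·⟩ is an inner product exactly when A is positive definite.

no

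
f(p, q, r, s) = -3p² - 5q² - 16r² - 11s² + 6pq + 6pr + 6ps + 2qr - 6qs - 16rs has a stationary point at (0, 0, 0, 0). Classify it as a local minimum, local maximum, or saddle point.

The Hessian at the origin is H = [[-6, 6, 6, 6], [6, -10, 2, -6], [6, 2, -32, -16], [6, -6, -16, -22]].
An LDLᵀ factorisation of H has diagonal entries -6, -4, -10, -6.
So there are 4 negative pivots.
H is negative definite, so the origin is a strict local maximum.

local maximum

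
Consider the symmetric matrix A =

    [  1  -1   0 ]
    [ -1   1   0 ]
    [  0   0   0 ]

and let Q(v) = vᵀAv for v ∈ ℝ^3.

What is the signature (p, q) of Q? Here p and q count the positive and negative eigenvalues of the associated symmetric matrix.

(1, 0)

Congruent diagonalization of A (simultaneous row and column reduction) yields pivots 1, 0, 0.
So there are 1 positive, 2 zero pivots.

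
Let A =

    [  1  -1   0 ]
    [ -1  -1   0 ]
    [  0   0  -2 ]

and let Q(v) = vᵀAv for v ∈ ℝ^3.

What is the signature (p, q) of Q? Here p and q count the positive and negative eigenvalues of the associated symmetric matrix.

An LDLᵀ factorisation of A has diagonal entries 1, -2, -2.
Counting signs: 1 positive, 2 negative.

(1, 2)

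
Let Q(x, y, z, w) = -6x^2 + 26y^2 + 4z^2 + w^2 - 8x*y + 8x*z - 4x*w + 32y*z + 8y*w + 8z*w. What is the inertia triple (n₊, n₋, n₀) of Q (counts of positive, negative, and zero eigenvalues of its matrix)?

(3, 1, 0)

Write A = [[-6, -4, 4, -2], [-4, 26, 16, 4], [4, 16, 4, 4], [-2, 4, 4, 1]].
An LDLᵀ factorisation of A has diagonal entries -6, 86/3, 20/43, 3/5.
Counting signs: 3 positive, 1 negative.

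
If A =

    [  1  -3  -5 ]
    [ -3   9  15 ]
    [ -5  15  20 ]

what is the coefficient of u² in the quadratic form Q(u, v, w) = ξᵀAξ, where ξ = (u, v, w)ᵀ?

The coefficient of u² is the diagonal entry A[1,1] = 1.

1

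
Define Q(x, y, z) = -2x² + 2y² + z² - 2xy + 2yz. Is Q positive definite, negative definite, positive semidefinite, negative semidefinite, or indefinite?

indefinite

The associated matrix is A = [[-2, -1, 0], [-1, 2, 1], [0, 1, 1]].
Applying the same elementary operations to the rows and columns of A produces a congruent diagonal matrix with entries -2, 5/2, 3/5.
So there are 2 positive, 1 negative pivots.
Hence Q is indefinite.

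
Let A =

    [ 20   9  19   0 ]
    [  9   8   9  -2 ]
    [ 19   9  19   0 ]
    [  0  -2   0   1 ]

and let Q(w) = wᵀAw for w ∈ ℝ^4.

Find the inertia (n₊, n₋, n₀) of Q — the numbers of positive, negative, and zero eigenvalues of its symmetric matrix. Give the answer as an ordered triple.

(3, 1, 0)

Congruent diagonalization of A (simultaneous row and column reduction) yields pivots 20, 79/20, 71/79, -5/71.
So there are 3 positive, 1 negative pivots.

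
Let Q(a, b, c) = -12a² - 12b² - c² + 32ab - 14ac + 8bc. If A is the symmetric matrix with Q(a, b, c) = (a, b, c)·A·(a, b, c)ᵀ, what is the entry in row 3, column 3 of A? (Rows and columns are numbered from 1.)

-1

The coefficient of c² in Q is -1, and that is exactly A[3,3].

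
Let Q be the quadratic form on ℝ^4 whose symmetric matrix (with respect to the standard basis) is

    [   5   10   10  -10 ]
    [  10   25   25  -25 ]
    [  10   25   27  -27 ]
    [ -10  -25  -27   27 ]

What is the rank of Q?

Symmetric row and column elimination reduces A to a congruent diagonal form with pivots 5, 5, 2, 0.
So there are 3 positive, 1 zero pivots.
The rank is the number of nonzero pivots: 3.

3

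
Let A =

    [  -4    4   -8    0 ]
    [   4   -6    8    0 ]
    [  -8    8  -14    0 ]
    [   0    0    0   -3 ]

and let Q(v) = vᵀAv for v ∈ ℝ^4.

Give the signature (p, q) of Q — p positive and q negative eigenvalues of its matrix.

Row-reducing A symmetrically gives the diagonal entries -4, -2, 2, -3.
So there are 1 positive, 3 negative pivots.

(1, 3)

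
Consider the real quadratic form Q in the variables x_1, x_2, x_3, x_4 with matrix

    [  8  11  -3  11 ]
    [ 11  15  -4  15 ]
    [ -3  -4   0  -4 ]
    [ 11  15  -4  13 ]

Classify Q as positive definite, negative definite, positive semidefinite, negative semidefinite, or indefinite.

An LDLᵀ factorisation of A has diagonal entries 8, -1/8, -1, -2.
Counting signs: 1 positive, 3 negative.
Hence Q is indefinite.

indefinite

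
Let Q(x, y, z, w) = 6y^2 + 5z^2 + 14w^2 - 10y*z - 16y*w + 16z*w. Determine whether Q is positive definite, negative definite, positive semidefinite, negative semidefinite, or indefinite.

The symmetric matrix is A = [[0, 0, 0, 0], [0, 6, -5, -8], [0, -5, 5, 8], [0, -8, 8, 14]].
Symmetric row and column elimination reduces A to a congruent diagonal form with pivots 0, 6, 5/6, 6/5.
Counting signs: 3 positive, 1 zero.
Hence Q is positive semidefinite.

positive semidefinite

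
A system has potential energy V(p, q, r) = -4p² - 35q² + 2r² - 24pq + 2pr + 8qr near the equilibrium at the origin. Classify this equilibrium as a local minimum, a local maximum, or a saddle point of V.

saddle point

The Hessian at the origin is H = [[-8, -24, 2], [-24, -70, 8], [2, 8, 4]].
Applying the same elementary operations to the rows and columns of H produces a congruent diagonal matrix with entries -8, 2, 5/2.
That gives 2 positive, 1 negative pivots.
H is indefinite, so the origin is a saddle point.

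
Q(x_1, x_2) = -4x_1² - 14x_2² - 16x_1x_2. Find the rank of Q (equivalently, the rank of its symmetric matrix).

The associated matrix is A = [[-4, -8], [-8, -14]].
Row-reducing A symmetrically gives the diagonal entries -4, 2.
That gives 1 positive, 1 negative pivots.
The rank is the number of nonzero pivots: 2.

2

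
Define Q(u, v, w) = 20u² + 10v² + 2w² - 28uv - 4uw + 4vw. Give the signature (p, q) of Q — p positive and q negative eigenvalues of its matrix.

(2, 0)

The symmetric matrix is A = [[20, -14, -2], [-14, 10, 2], [-2, 2, 2]].
Congruent diagonalization of A (simultaneous row and column reduction) yields pivots 20, 1/5, 0.
So there are 2 positive, 1 zero pivots.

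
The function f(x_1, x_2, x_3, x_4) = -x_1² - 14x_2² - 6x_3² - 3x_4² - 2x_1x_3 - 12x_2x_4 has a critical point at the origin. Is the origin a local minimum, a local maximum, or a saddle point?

The Hessian at the origin is H = [[-2, 0, -2, 0], [0, -28, 0, -12], [-2, 0, -12, 0], [0, -12, 0, -6]].
An LDLᵀ factorisation of H has diagonal entries -2, -28, -10, -6/7.
Counting signs: 4 negative.
H is negative definite, so the origin is a strict local maximum.

local maximum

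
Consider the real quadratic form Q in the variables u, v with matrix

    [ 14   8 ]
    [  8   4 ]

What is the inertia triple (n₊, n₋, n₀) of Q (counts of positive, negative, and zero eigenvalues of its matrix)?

(1, 1, 0)

Applying the same elementary operations to the rows and columns of A produces a congruent diagonal matrix with entries 14, -4/7.
Counting signs: 1 positive, 1 negative.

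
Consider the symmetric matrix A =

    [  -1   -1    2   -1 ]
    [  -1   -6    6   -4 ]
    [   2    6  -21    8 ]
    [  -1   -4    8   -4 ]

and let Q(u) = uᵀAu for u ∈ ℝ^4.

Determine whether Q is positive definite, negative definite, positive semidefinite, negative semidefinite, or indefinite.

Congruent diagonalization of A (simultaneous row and column reduction) yields pivots -1, -5, -69/5, -6/23.
So there are 4 negative pivots.
Hence Q is negative definite.

negative definite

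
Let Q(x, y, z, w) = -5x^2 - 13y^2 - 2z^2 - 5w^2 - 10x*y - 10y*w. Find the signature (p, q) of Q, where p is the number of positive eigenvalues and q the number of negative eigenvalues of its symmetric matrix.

The associated matrix is A = [[-5, -5, 0, 0], [-5, -13, 0, -5], [0, 0, -2, 0], [0, -5, 0, -5]].
Applying the same elementary operations to the rows and columns of A produces a congruent diagonal matrix with entries -5, -8, -2, -15/8.
So there are 4 negative pivots.

(0, 4)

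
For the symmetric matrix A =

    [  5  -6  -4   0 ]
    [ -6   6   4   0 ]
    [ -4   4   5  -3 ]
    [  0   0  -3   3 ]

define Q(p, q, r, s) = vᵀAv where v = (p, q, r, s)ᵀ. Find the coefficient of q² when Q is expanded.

6

The coefficient of q² is the diagonal entry A[2,2] = 6.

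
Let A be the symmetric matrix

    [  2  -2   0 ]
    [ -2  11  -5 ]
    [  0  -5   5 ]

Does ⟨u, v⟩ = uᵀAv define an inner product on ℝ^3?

yes

Leading principal minors: Δ_1 = 2, Δ_2 = 18, Δ_3 = 40.
All leading principal minors are positive, so by Sylvester's criterion Q is positive definite.
⟨·,·⟩ is an inner product exactly when A is positive definite.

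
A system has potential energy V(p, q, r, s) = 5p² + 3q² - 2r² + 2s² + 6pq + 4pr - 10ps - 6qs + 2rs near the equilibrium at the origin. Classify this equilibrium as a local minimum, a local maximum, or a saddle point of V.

saddle point

The Hessian at the origin is H = [[10, 6, 4, -10], [6, 6, 0, -6], [4, 0, -4, 2], [-10, -6, 2, 4]].
Symmetric row and column elimination reduces H to a congruent diagonal form with pivots 10, 12/5, -8, -3/2.
That gives 2 positive, 2 negative pivots.
H is indefinite, so the origin is a saddle point.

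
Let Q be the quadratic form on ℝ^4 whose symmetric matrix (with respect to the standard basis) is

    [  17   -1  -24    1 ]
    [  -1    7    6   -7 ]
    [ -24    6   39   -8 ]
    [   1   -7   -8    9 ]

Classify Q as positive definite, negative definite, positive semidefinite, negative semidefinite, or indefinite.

Congruent diagonalization of A (simultaneous row and column reduction) yields pivots 17, 118/17, 123/59, 10/123.
So there are 4 positive pivots.
Hence Q is positive definite.

positive definite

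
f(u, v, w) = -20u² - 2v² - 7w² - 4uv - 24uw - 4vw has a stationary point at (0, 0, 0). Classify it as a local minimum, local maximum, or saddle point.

saddle point

The Hessian at the origin is H = [[-40, -4, -24], [-4, -4, -4], [-24, -4, -14]].
Congruent diagonalization of H (simultaneous row and column reduction) yields pivots -40, -18/5, 10/9.
So there are 1 positive, 2 negative pivots.
H is indefinite, so the origin is a saddle point.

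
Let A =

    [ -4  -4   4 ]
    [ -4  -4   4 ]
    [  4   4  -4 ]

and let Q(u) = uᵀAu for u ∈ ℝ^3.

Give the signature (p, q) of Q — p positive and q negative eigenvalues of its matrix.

Congruent diagonalization of A (simultaneous row and column reduction) yields pivots -4, 0, 0.
Counting signs: 1 negative, 2 zero.

(0, 1)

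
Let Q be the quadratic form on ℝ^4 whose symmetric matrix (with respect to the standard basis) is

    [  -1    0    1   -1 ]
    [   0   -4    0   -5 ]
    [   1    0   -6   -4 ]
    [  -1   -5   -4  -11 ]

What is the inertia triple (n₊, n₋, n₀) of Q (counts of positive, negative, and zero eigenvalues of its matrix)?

An LDLᵀ factorisation of A has diagonal entries -1, -4, -5, 5/4.
So there are 1 positive, 3 negative pivots.

(1, 3, 0)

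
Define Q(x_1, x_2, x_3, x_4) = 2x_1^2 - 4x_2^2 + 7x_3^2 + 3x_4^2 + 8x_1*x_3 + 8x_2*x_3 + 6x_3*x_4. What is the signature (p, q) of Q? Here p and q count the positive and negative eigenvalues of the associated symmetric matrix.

(2, 1)

Write A = [[2, 0, 4, 0], [0, -4, 4, 0], [4, 4, 7, 3], [0, 0, 3, 3]].
Congruent diagonalization of A (simultaneous row and column reduction) yields pivots 2, -4, 3, 0.
That gives 2 positive, 1 negative, 1 zero pivots.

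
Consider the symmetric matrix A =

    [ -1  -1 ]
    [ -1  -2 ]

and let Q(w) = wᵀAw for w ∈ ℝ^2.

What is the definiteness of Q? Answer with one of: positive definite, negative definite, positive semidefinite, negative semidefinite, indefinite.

Leading principal minors: Δ_1 = -1, Δ_2 = 1.
The signs alternate starting with Δ_1 < 0, so by Sylvester's criterion Q is negative definite.

negative definite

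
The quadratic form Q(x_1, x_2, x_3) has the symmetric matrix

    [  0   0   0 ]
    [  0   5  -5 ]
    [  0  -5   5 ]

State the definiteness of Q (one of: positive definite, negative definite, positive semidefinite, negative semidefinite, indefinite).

positive semidefinite

Symmetric row and column elimination reduces A to a congruent diagonal form with pivots 0, 5, 0.
Counting signs: 1 positive, 2 zero.
Hence Q is positive semidefinite.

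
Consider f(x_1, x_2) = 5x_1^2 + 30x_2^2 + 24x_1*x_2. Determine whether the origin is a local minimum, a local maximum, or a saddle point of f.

local minimum

The Hessian at the origin is H = [[10, 24], [24, 60]].
det H = 10·60 − (24)² = 24 > 0 and H[1,1] = 10 > 0, so H is positive definite.
Therefore the origin is a local minimum.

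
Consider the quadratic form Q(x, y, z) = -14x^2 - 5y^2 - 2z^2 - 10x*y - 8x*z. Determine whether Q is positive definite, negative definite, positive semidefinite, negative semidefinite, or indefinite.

negative definite

Write A = [[-14, -5, -4], [-5, -5, 0], [-4, 0, -2]].
Row-reducing A symmetrically gives the diagonal entries -14, -45/14, -2/9.
So there are 3 negative pivots.
Hence Q is negative definite.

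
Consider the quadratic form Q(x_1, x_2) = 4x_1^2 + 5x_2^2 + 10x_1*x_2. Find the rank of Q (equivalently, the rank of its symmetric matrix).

2

The symmetric matrix is A = [[4, 5], [5, 5]].
Applying the same elementary operations to the rows and columns of A produces a congruent diagonal matrix with entries 4, -5/4.
Counting signs: 1 positive, 1 negative.
The rank is the number of nonzero pivots: 2.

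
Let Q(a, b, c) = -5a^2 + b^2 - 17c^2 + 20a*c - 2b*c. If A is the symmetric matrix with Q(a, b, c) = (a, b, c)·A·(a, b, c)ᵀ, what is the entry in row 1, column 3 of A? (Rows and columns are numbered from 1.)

10

The coefficient of a·c in Q is 20. For a symmetric A this equals A[1,3] + A[3,1] = 2·A[1,3].
So A[1,3] = 20/2 = 10.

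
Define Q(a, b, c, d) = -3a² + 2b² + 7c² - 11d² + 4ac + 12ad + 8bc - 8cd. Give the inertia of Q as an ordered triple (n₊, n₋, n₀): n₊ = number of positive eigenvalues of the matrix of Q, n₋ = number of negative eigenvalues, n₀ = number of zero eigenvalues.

Write A = [[-3, 0, 2, 6], [0, 2, 4, 0], [2, 4, 7, -4], [6, 0, -4, -11]].
Congruent diagonalization of A (simultaneous row and column reduction) yields pivots -3, 2, 1/3, 1.
Counting signs: 3 positive, 1 negative.

(3, 1, 0)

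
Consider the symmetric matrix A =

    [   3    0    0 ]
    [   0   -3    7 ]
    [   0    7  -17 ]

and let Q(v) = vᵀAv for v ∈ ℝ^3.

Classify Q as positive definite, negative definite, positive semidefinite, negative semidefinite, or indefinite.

Congruent diagonalization of A (simultaneous row and column reduction) yields pivots 3, -3, -2/3.
Counting signs: 1 positive, 2 negative.
Hence Q is indefinite.

indefinite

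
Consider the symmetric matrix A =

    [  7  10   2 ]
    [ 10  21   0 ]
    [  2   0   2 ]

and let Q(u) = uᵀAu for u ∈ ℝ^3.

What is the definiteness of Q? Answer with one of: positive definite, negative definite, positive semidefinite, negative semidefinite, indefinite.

positive definite

Leading principal minors: Δ_1 = 7, Δ_2 = 47, Δ_3 = 10.
All leading principal minors are positive, so by Sylvester's criterion Q is positive definite.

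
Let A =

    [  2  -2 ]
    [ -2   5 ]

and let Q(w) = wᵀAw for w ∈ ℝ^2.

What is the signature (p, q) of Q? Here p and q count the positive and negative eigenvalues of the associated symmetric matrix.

(2, 0)

Congruent diagonalization of A (simultaneous row and column reduction) yields pivots 2, 3.
That gives 2 positive pivots.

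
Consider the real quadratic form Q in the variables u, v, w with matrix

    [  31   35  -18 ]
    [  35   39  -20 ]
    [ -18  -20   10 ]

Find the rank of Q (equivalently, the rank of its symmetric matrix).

Applying the same elementary operations to the rows and columns of A produces a congruent diagonal matrix with entries 31, -16/31, -1/4.
So there are 1 positive, 2 negative pivots.
The rank is the number of nonzero pivots: 3.

3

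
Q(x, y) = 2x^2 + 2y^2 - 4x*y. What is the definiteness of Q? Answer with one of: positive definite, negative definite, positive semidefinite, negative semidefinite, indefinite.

positive semidefinite

The symmetric matrix of Q is [[2, -2], [-2, 2]].
For the 2×2 matrix [[2, -2], [-2, 2]]: det = 2·2 − (-2)² = 0, trace = 4.
det = 0 so one eigenvalue is zero; the form is semidefinite with the sign of the trace.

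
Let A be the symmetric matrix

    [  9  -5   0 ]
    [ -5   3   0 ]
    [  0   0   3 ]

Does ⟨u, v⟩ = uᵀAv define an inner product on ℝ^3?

Leading principal minors: Δ_1 = 9, Δ_2 = 2, Δ_3 = 6.
All leading principal minors are positive, so by Sylvester's criterion Q is positive definite.
⟨·,·⟩ is an inner product exactly when A is positive definite.

yes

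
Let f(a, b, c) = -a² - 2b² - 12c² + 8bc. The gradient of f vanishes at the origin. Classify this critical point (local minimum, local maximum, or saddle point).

local maximum

The Hessian at the origin is H = [[-2, 0, 0], [0, -4, 8], [0, 8, -24]].
Congruent diagonalization of H (simultaneous row and column reduction) yields pivots -2, -4, -8.
Counting signs: 3 negative.
H is negative definite, so the origin is a strict local maximum.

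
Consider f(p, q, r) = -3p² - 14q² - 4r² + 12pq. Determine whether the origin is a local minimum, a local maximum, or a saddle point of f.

The Hessian at the origin is H = [[-6, 12, 0], [12, -28, 0], [0, 0, -8]].
An LDLᵀ factorisation of H has diagonal entries -6, -4, -8.
Counting signs: 3 negative.
H is negative definite, so the origin is a strict local maximum.

local maximum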